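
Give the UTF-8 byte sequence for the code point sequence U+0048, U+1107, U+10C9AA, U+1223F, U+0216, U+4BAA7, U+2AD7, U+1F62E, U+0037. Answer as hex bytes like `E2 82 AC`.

48 E1 84 87 F4 8C A6 AA F0 92 88 BF C8 96 F1 8B AA A7 E2 AB 97 F0 9F 98 AE 37

U+0048: 1-byte form → 48.
U+1107: 3-byte form → E1 84 87.
U+10C9AA: 4-byte form → F4 8C A6 AA.
U+1223F: 4-byte form → F0 92 88 BF.
U+0216: 2-byte form → C8 96.
U+4BAA7: 4-byte form → F1 8B AA A7.
U+2AD7: 3-byte form → E2 AB 97.
U+1F62E: 4-byte form → F0 9F 98 AE.
U+0037: 1-byte form → 37.
Concatenated (26 bytes): 48 E1 84 87 F4 8C A6 AA F0 92 88 BF C8 96 F1 8B AA A7 E2 AB 97 F0 9F 98 AE 37.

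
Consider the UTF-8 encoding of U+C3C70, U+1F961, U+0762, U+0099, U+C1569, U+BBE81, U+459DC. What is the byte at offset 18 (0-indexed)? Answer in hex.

U+C3C70 → 4-byte form F3 83 B1 B0 at offsets 0–3.
U+1F961 → 4-byte form F0 9F A5 A1 at offsets 4–7.
U+0762 → 2-byte form DD A2 at offsets 8–9.
U+0099 → 2-byte form C2 99 at offsets 10–11.
U+C1569 → 4-byte form F3 81 95 A9 at offsets 12–15.
U+BBE81 → 4-byte form F2 BB BA 81 at offsets 16–19.
Offset 18 falls in char 6's range; it's byte 3 of F2 BB BA 81 = 0xBA.

0xBA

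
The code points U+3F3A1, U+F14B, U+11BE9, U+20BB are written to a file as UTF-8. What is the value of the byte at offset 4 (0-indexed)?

0xEF

U+3F3A1 → 4-byte form F0 BF 8E A1 at offsets 0–3.
U+F14B → 3-byte form EF 85 8B at offsets 4–6.
Offset 4 falls in char 2's range; it's byte 1 of EF 85 8B = 0xEF.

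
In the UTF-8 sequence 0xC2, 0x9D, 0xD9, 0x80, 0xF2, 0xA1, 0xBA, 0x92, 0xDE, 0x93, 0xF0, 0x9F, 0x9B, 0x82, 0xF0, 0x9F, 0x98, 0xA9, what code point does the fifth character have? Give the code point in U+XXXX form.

U+1F6C2

Offset 0: leading byte 0xC2 = 11000010 → 2-byte char #1 = C2 9D.
Offset 2: leading byte 0xD9 = 11011001 → 2-byte char #2 = D9 80.
Offset 4: leading byte 0xF2 = 11110010 → 4-byte char #3 = F2 A1 BA 92.
Offset 8: leading byte 0xDE = 11011110 → 2-byte char #4 = DE 93.
Offset 10: leading byte 0xF0 = 11110000 → 4-byte char #5 = F0 9F 9B 82.
Leading byte 0xF0 = 11110000 matches 11110xxx → 4-byte sequence.
Byte 1: 0xF0 = 11110000, payload 000 (3 bits).
Byte 2: 0x9F = 10011111 (10xxxxxx ✓), payload 011111.
Byte 3: 0x9B = 10011011 (10xxxxxx ✓), payload 011011.
Byte 4: 0x82 = 10000010 (10xxxxxx ✓), payload 000010.
Concatenate: 000011111011011000010 = 0x1F6C2 (21 bits → U+1F6C2).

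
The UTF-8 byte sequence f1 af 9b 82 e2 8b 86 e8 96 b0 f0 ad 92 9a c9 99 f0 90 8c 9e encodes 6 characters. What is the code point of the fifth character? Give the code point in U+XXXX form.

Offset 0: leading byte 0xF1 = 11110001 → 4-byte char #1 = F1 AF 9B 82.
Offset 4: leading byte 0xE2 = 11100010 → 3-byte char #2 = E2 8B 86.
Offset 7: leading byte 0xE8 = 11101000 → 3-byte char #3 = E8 96 B0.
Offset 10: leading byte 0xF0 = 11110000 → 4-byte char #4 = F0 AD 92 9A.
Offset 14: leading byte 0xC9 = 11001001 → 2-byte char #5 = C9 99.
Leading byte 0xC9 = 11001001 matches 110xxxxx → 2-byte sequence.
Byte 1: 0xC9 = 11001001, payload 01001 (5 bits).
Byte 2: 0x99 = 10011001 (10xxxxxx ✓), payload 011001.
Concatenate: 01001011001 = 0x259 (11 bits → U+0259).

U+0259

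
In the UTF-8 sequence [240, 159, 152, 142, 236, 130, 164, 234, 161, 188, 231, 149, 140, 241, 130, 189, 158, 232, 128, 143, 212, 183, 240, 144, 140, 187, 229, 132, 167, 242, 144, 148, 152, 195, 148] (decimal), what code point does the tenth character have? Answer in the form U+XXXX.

U+90518

Offset 0: leading byte 0xF0 = 11110000 → 4-byte char #1 = F0 9F 98 8E.
Offset 4: leading byte 0xEC = 11101100 → 3-byte char #2 = EC 82 A4.
Offset 7: leading byte 0xEA = 11101010 → 3-byte char #3 = EA A1 BC.
Offset 10: leading byte 0xE7 = 11100111 → 3-byte char #4 = E7 95 8C.
Offset 13: leading byte 0xF1 = 11110001 → 4-byte char #5 = F1 82 BD 9E.
Offset 17: leading byte 0xE8 = 11101000 → 3-byte char #6 = E8 80 8F.
Offset 20: leading byte 0xD4 = 11010100 → 2-byte char #7 = D4 B7.
Offset 22: leading byte 0xF0 = 11110000 → 4-byte char #8 = F0 90 8C BB.
Offset 26: leading byte 0xE5 = 11100101 → 3-byte char #9 = E5 84 A7.
Offset 29: leading byte 0xF2 = 11110010 → 4-byte char #10 = F2 90 94 98.
Leading byte 0xF2 = 11110010 matches 11110xxx → 4-byte sequence.
Byte 1: 0xF2 = 11110010, payload 010 (3 bits).
Byte 2: 0x90 = 10010000 (10xxxxxx ✓), payload 010000.
Byte 3: 0x94 = 10010100 (10xxxxxx ✓), payload 010100.
Byte 4: 0x98 = 10011000 (10xxxxxx ✓), payload 011000.
Concatenate: 010010000010100011000 = 0x90518 (21 bits → U+90518).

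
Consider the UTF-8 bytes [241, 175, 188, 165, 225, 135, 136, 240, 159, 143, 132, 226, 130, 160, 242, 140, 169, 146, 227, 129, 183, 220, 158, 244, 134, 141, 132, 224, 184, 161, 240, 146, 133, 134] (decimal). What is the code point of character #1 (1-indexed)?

U+6FF25

Offset 0: leading byte 0xF1 = 11110001 → 4-byte char #1 = F1 AF BC A5.
Leading byte 0xF1 = 11110001 matches 11110xxx → 4-byte sequence.
Byte 1: 0xF1 = 11110001, payload 001 (3 bits).
Byte 2: 0xAF = 10101111 (10xxxxxx ✓), payload 101111.
Byte 3: 0xBC = 10111100 (10xxxxxx ✓), payload 111100.
Byte 4: 0xA5 = 10100101 (10xxxxxx ✓), payload 100101.
Concatenate: 001101111111100100101 = 0x6FF25 (21 bits → U+6FF25).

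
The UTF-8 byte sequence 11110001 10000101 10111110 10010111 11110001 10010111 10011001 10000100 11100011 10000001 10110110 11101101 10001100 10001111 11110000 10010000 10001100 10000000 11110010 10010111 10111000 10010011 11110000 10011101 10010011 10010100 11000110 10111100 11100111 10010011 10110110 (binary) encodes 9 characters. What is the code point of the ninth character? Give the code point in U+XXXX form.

U+74F6

Offset 0: leading byte 0xF1 = 11110001 → 4-byte char #1 = F1 85 BE 97.
Offset 4: leading byte 0xF1 = 11110001 → 4-byte char #2 = F1 97 99 84.
Offset 8: leading byte 0xE3 = 11100011 → 3-byte char #3 = E3 81 B6.
Offset 11: leading byte 0xED = 11101101 → 3-byte char #4 = ED 8C 8F.
Offset 14: leading byte 0xF0 = 11110000 → 4-byte char #5 = F0 90 8C 80.
Offset 18: leading byte 0xF2 = 11110010 → 4-byte char #6 = F2 97 B8 93.
Offset 22: leading byte 0xF0 = 11110000 → 4-byte char #7 = F0 9D 93 94.
Offset 26: leading byte 0xC6 = 11000110 → 2-byte char #8 = C6 BC.
Offset 28: leading byte 0xE7 = 11100111 → 3-byte char #9 = E7 93 B6.
Leading byte 0xE7 = 11100111 matches 1110xxxx → 3-byte sequence.
Byte 1: 0xE7 = 11100111, payload 0111 (4 bits).
Byte 2: 0x93 = 10010011 (10xxxxxx ✓), payload 010011.
Byte 3: 0xB6 = 10110110 (10xxxxxx ✓), payload 110110.
Concatenate: 0111010011110110 = 0x74F6 (16 bits → U+74F6).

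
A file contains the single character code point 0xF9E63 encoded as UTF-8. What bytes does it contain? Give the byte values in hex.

U+F9E63 = 0xF9E63 = 1023587 decimal. In range U+10000–U+10FFFF → 4-byte form: 11110xxx 10xxxxxx 10xxxxxx 10xxxxxx.
Binary (21 bits): 011111001111001100011.
Split 3+6+6+6: 011 | 111001 | 111001 | 100011.
Byte 1: 11110011 = 0xF3.
Byte 2: 10111001 = 0xB9.
Byte 3: 10111001 = 0xB9.
Byte 4: 10100011 = 0xA3.

F3 B9 B9 A3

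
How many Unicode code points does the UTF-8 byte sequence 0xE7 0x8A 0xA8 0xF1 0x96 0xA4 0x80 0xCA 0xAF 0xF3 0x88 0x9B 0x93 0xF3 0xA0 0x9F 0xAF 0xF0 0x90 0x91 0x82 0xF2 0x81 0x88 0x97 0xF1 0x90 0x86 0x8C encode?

Byte at offset 0: 0xE7 = 11100111 → 3-byte char (#1). Advance 3.
Byte at offset 3: 0xF1 = 11110001 → 4-byte char (#2). Advance 4.
Byte at offset 7: 0xCA = 11001010 → 2-byte char (#3). Advance 2.
Byte at offset 9: 0xF3 = 11110011 → 4-byte char (#4). Advance 4.
Byte at offset 13: 0xF3 = 11110011 → 4-byte char (#5). Advance 4.
Byte at offset 17: 0xF0 = 11110000 → 4-byte char (#6). Advance 4.
Byte at offset 21: 0xF2 = 11110010 → 4-byte char (#7). Advance 4.
Byte at offset 25: 0xF1 = 11110001 → 4-byte char (#8). Advance 4.
Reached end at offset 29 after 8 code points.

8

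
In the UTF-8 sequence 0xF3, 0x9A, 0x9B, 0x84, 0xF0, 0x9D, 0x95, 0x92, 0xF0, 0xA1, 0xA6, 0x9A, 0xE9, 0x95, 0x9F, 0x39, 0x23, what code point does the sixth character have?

Offset 0: leading byte 0xF3 = 11110011 → 4-byte char #1 = F3 9A 9B 84.
Offset 4: leading byte 0xF0 = 11110000 → 4-byte char #2 = F0 9D 95 92.
Offset 8: leading byte 0xF0 = 11110000 → 4-byte char #3 = F0 A1 A6 9A.
Offset 12: leading byte 0xE9 = 11101001 → 3-byte char #4 = E9 95 9F.
Offset 15: leading byte 0x39 = 00111001 → 1-byte char #5 = 39.
Offset 16: leading byte 0x23 = 00100011 → 1-byte char #6 = 23.
Leading byte 0x23 = 00100011 matches 0xxxxxxx → 1-byte sequence.
Byte 1: 0x23 = 00100011, payload 0100011 (7 bits).
Concatenate: 0100011 = 0x23 (7 bits → U+0023).

U+0023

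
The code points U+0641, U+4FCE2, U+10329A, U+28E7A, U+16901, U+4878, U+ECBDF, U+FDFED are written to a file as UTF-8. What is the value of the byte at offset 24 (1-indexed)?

1-indexed offset 24 is 0-indexed offset 23.
U+0641 → 2-byte form D9 81 at offsets 0–1.
U+4FCE2 → 4-byte form F1 8F B3 A2 at offsets 2–5.
U+10329A → 4-byte form F4 83 8A 9A at offsets 6–9.
U+28E7A → 4-byte form F0 A8 B9 BA at offsets 10–13.
U+16901 → 4-byte form F0 96 A4 81 at offsets 14–17.
U+4878 → 3-byte form E4 A1 B8 at offsets 18–20.
U+ECBDF → 4-byte form F3 AC AF 9F at offsets 21–24.
Offset 23 falls in char 7's range; it's byte 3 of F3 AC AF 9F = 0xAF.

0xAF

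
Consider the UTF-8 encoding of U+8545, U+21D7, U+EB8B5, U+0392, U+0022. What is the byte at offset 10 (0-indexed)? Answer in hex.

0xCE

U+8545 → 3-byte form E8 95 85 at offsets 0–2.
U+21D7 → 3-byte form E2 87 97 at offsets 3–5.
U+EB8B5 → 4-byte form F3 AB A2 B5 at offsets 6–9.
U+0392 → 2-byte form CE 92 at offsets 10–11.
Offset 10 falls in char 4's range; it's byte 1 of CE 92 = 0xCE.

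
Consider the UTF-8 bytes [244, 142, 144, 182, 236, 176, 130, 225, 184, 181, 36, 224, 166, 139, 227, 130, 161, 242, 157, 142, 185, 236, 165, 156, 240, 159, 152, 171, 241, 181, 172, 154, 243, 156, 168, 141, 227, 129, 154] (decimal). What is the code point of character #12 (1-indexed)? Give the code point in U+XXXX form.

U+305A

Offset 0: leading byte 0xF4 = 11110100 → 4-byte char #1 = F4 8E 90 B6.
Offset 4: leading byte 0xEC = 11101100 → 3-byte char #2 = EC B0 82.
Offset 7: leading byte 0xE1 = 11100001 → 3-byte char #3 = E1 B8 B5.
Offset 10: leading byte 0x24 = 00100100 → 1-byte char #4 = 24.
Offset 11: leading byte 0xE0 = 11100000 → 3-byte char #5 = E0 A6 8B.
Offset 14: leading byte 0xE3 = 11100011 → 3-byte char #6 = E3 82 A1.
Offset 17: leading byte 0xF2 = 11110010 → 4-byte char #7 = F2 9D 8E B9.
Offset 21: leading byte 0xEC = 11101100 → 3-byte char #8 = EC A5 9C.
Offset 24: leading byte 0xF0 = 11110000 → 4-byte char #9 = F0 9F 98 AB.
Offset 28: leading byte 0xF1 = 11110001 → 4-byte char #10 = F1 B5 AC 9A.
Offset 32: leading byte 0xF3 = 11110011 → 4-byte char #11 = F3 9C A8 8D.
Offset 36: leading byte 0xE3 = 11100011 → 3-byte char #12 = E3 81 9A.
Leading byte 0xE3 = 11100011 matches 1110xxxx → 3-byte sequence.
Byte 1: 0xE3 = 11100011, payload 0011 (4 bits).
Byte 2: 0x81 = 10000001 (10xxxxxx ✓), payload 000001.
Byte 3: 0x9A = 10011010 (10xxxxxx ✓), payload 011010.
Concatenate: 0011000001011010 = 0x305A (16 bits → U+305A).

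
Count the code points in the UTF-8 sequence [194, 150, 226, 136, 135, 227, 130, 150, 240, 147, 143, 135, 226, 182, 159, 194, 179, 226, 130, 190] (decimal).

Byte at offset 0: 0xC2 = 11000010 → 2-byte char (#1). Advance 2.
Byte at offset 2: 0xE2 = 11100010 → 3-byte char (#2). Advance 3.
Byte at offset 5: 0xE3 = 11100011 → 3-byte char (#3). Advance 3.
Byte at offset 8: 0xF0 = 11110000 → 4-byte char (#4). Advance 4.
Byte at offset 12: 0xE2 = 11100010 → 3-byte char (#5). Advance 3.
Byte at offset 15: 0xC2 = 11000010 → 2-byte char (#6). Advance 2.
Byte at offset 17: 0xE2 = 11100010 → 3-byte char (#7). Advance 3.
Reached end at offset 20 after 7 code points.

7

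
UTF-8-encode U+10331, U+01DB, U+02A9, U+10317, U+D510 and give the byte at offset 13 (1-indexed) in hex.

0xED

1-indexed offset 13 is 0-indexed offset 12.
U+10331 → 4-byte form F0 90 8C B1 at offsets 0–3.
U+01DB → 2-byte form C7 9B at offsets 4–5.
U+02A9 → 2-byte form CA A9 at offsets 6–7.
U+10317 → 4-byte form F0 90 8C 97 at offsets 8–11.
U+D510 → 3-byte form ED 94 90 at offsets 12–14.
Offset 12 falls in char 5's range; it's byte 1 of ED 94 90 = 0xED.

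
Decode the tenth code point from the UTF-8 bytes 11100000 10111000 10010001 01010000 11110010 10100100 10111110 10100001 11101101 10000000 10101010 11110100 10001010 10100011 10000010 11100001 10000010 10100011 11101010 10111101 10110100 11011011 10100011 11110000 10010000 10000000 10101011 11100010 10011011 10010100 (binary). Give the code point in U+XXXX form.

U+26D4

Offset 0: leading byte 0xE0 = 11100000 → 3-byte char #1 = E0 B8 91.
Offset 3: leading byte 0x50 = 01010000 → 1-byte char #2 = 50.
Offset 4: leading byte 0xF2 = 11110010 → 4-byte char #3 = F2 A4 BE A1.
Offset 8: leading byte 0xED = 11101101 → 3-byte char #4 = ED 80 AA.
Offset 11: leading byte 0xF4 = 11110100 → 4-byte char #5 = F4 8A A3 82.
Offset 15: leading byte 0xE1 = 11100001 → 3-byte char #6 = E1 82 A3.
Offset 18: leading byte 0xEA = 11101010 → 3-byte char #7 = EA BD B4.
Offset 21: leading byte 0xDB = 11011011 → 2-byte char #8 = DB A3.
Offset 23: leading byte 0xF0 = 11110000 → 4-byte char #9 = F0 90 80 AB.
Offset 27: leading byte 0xE2 = 11100010 → 3-byte char #10 = E2 9B 94.
Leading byte 0xE2 = 11100010 matches 1110xxxx → 3-byte sequence.
Byte 1: 0xE2 = 11100010, payload 0010 (4 bits).
Byte 2: 0x9B = 10011011 (10xxxxxx ✓), payload 011011.
Byte 3: 0x94 = 10010100 (10xxxxxx ✓), payload 010100.
Concatenate: 0010011011010100 = 0x26D4 (16 bits → U+26D4).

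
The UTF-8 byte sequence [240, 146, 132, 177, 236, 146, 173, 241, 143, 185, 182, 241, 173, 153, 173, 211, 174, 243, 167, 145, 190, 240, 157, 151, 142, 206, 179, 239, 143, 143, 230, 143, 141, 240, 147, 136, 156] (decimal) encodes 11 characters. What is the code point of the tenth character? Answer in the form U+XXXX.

U+63CD

Offset 0: leading byte 0xF0 = 11110000 → 4-byte char #1 = F0 92 84 B1.
Offset 4: leading byte 0xEC = 11101100 → 3-byte char #2 = EC 92 AD.
Offset 7: leading byte 0xF1 = 11110001 → 4-byte char #3 = F1 8F B9 B6.
Offset 11: leading byte 0xF1 = 11110001 → 4-byte char #4 = F1 AD 99 AD.
Offset 15: leading byte 0xD3 = 11010011 → 2-byte char #5 = D3 AE.
Offset 17: leading byte 0xF3 = 11110011 → 4-byte char #6 = F3 A7 91 BE.
Offset 21: leading byte 0xF0 = 11110000 → 4-byte char #7 = F0 9D 97 8E.
Offset 25: leading byte 0xCE = 11001110 → 2-byte char #8 = CE B3.
Offset 27: leading byte 0xEF = 11101111 → 3-byte char #9 = EF 8F 8F.
Offset 30: leading byte 0xE6 = 11100110 → 3-byte char #10 = E6 8F 8D.
Leading byte 0xE6 = 11100110 matches 1110xxxx → 3-byte sequence.
Byte 1: 0xE6 = 11100110, payload 0110 (4 bits).
Byte 2: 0x8F = 10001111 (10xxxxxx ✓), payload 001111.
Byte 3: 0x8D = 10001101 (10xxxxxx ✓), payload 001101.
Concatenate: 0110001111001101 = 0x63CD (16 bits → U+63CD).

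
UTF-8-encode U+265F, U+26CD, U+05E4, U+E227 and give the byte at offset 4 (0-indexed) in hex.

0x9B

U+265F → 3-byte form E2 99 9F at offsets 0–2.
U+26CD → 3-byte form E2 9B 8D at offsets 3–5.
Offset 4 falls in char 2's range; it's byte 2 of E2 9B 8D = 0x9B.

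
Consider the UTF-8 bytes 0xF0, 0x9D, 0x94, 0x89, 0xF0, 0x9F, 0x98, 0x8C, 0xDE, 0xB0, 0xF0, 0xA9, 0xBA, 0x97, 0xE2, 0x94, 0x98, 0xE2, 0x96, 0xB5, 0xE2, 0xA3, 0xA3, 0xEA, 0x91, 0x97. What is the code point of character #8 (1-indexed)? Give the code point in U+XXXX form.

Offset 0: leading byte 0xF0 = 11110000 → 4-byte char #1 = F0 9D 94 89.
Offset 4: leading byte 0xF0 = 11110000 → 4-byte char #2 = F0 9F 98 8C.
Offset 8: leading byte 0xDE = 11011110 → 2-byte char #3 = DE B0.
Offset 10: leading byte 0xF0 = 11110000 → 4-byte char #4 = F0 A9 BA 97.
Offset 14: leading byte 0xE2 = 11100010 → 3-byte char #5 = E2 94 98.
Offset 17: leading byte 0xE2 = 11100010 → 3-byte char #6 = E2 96 B5.
Offset 20: leading byte 0xE2 = 11100010 → 3-byte char #7 = E2 A3 A3.
Offset 23: leading byte 0xEA = 11101010 → 3-byte char #8 = EA 91 97.
Leading byte 0xEA = 11101010 matches 1110xxxx → 3-byte sequence.
Byte 1: 0xEA = 11101010, payload 1010 (4 bits).
Byte 2: 0x91 = 10010001 (10xxxxxx ✓), payload 010001.
Byte 3: 0x97 = 10010111 (10xxxxxx ✓), payload 010111.
Concatenate: 1010010001010111 = 0xA457 (16 bits → U+A457).

U+A457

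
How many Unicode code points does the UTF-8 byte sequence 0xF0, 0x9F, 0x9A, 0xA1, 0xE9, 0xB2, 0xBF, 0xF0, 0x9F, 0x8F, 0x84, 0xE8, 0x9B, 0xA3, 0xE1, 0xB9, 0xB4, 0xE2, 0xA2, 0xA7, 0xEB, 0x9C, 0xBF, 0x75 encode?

8

Byte at offset 0: 0xF0 = 11110000 → 4-byte char (#1). Advance 4.
Byte at offset 4: 0xE9 = 11101001 → 3-byte char (#2). Advance 3.
Byte at offset 7: 0xF0 = 11110000 → 4-byte char (#3). Advance 4.
Byte at offset 11: 0xE8 = 11101000 → 3-byte char (#4). Advance 3.
Byte at offset 14: 0xE1 = 11100001 → 3-byte char (#5). Advance 3.
Byte at offset 17: 0xE2 = 11100010 → 3-byte char (#6). Advance 3.
Byte at offset 20: 0xEB = 11101011 → 3-byte char (#7). Advance 3.
Byte at offset 23: 0x75 = 01110101 → 1-byte char (#8). Advance 1.
Reached end at offset 24 after 8 code points.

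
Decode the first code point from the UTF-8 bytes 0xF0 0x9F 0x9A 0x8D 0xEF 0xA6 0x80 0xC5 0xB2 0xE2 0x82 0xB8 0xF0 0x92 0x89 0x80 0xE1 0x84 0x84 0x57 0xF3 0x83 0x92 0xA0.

Offset 0: leading byte 0xF0 = 11110000 → 4-byte char #1 = F0 9F 9A 8D.
Leading byte 0xF0 = 11110000 matches 11110xxx → 4-byte sequence.
Byte 1: 0xF0 = 11110000, payload 000 (3 bits).
Byte 2: 0x9F = 10011111 (10xxxxxx ✓), payload 011111.
Byte 3: 0x9A = 10011010 (10xxxxxx ✓), payload 011010.
Byte 4: 0x8D = 10001101 (10xxxxxx ✓), payload 001101.
Concatenate: 000011111011010001101 = 0x1F68D (21 bits → U+1F68D).

U+1F68D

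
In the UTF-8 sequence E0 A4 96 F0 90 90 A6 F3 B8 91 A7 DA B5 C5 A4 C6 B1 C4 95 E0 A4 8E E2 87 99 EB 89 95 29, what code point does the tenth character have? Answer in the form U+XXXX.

Offset 0: leading byte 0xE0 = 11100000 → 3-byte char #1 = E0 A4 96.
Offset 3: leading byte 0xF0 = 11110000 → 4-byte char #2 = F0 90 90 A6.
Offset 7: leading byte 0xF3 = 11110011 → 4-byte char #3 = F3 B8 91 A7.
Offset 11: leading byte 0xDA = 11011010 → 2-byte char #4 = DA B5.
Offset 13: leading byte 0xC5 = 11000101 → 2-byte char #5 = C5 A4.
Offset 15: leading byte 0xC6 = 11000110 → 2-byte char #6 = C6 B1.
Offset 17: leading byte 0xC4 = 11000100 → 2-byte char #7 = C4 95.
Offset 19: leading byte 0xE0 = 11100000 → 3-byte char #8 = E0 A4 8E.
Offset 22: leading byte 0xE2 = 11100010 → 3-byte char #9 = E2 87 99.
Offset 25: leading byte 0xEB = 11101011 → 3-byte char #10 = EB 89 95.
Leading byte 0xEB = 11101011 matches 1110xxxx → 3-byte sequence.
Byte 1: 0xEB = 11101011, payload 1011 (4 bits).
Byte 2: 0x89 = 10001001 (10xxxxxx ✓), payload 001001.
Byte 3: 0x95 = 10010101 (10xxxxxx ✓), payload 010101.
Concatenate: 1011001001010101 = 0xB255 (16 bits → U+B255).

U+B255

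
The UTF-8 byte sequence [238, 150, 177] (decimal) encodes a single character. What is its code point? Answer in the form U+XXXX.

Leading byte 0xEE = 11101110 matches 1110xxxx → 3-byte sequence.
Byte 1: 0xEE = 11101110, payload 1110 (4 bits).
Byte 2: 0x96 = 10010110 (10xxxxxx ✓), payload 010110.
Byte 3: 0xB1 = 10110001 (10xxxxxx ✓), payload 110001.
Concatenate: 1110010110110001 = 0xE5B1 (16 bits → U+E5B1).

U+E5B1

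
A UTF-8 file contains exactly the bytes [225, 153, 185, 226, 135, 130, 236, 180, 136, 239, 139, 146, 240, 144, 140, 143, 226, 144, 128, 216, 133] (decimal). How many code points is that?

Byte at offset 0: 0xE1 = 11100001 → 3-byte char (#1). Advance 3.
Byte at offset 3: 0xE2 = 11100010 → 3-byte char (#2). Advance 3.
Byte at offset 6: 0xEC = 11101100 → 3-byte char (#3). Advance 3.
Byte at offset 9: 0xEF = 11101111 → 3-byte char (#4). Advance 3.
Byte at offset 12: 0xF0 = 11110000 → 4-byte char (#5). Advance 4.
Byte at offset 16: 0xE2 = 11100010 → 3-byte char (#6). Advance 3.
Byte at offset 19: 0xD8 = 11011000 → 2-byte char (#7). Advance 2.
Reached end at offset 21 after 7 code points.

7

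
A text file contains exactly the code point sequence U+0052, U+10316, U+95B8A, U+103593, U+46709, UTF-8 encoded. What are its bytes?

52 F0 90 8C 96 F2 95 AE 8A F4 83 96 93 F1 86 9C 89

U+0052: 1-byte form → 52.
U+10316: 4-byte form → F0 90 8C 96.
U+95B8A: 4-byte form → F2 95 AE 8A.
U+103593: 4-byte form → F4 83 96 93.
U+46709: 4-byte form → F1 86 9C 89.
Concatenated (17 bytes): 52 F0 90 8C 96 F2 95 AE 8A F4 83 96 93 F1 86 9C 89.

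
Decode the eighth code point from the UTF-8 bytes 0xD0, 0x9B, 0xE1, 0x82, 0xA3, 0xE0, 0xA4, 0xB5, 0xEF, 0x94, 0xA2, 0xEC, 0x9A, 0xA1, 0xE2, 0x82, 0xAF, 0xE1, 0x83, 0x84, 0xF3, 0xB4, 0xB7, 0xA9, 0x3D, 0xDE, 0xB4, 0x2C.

Offset 0: leading byte 0xD0 = 11010000 → 2-byte char #1 = D0 9B.
Offset 2: leading byte 0xE1 = 11100001 → 3-byte char #2 = E1 82 A3.
Offset 5: leading byte 0xE0 = 11100000 → 3-byte char #3 = E0 A4 B5.
Offset 8: leading byte 0xEF = 11101111 → 3-byte char #4 = EF 94 A2.
Offset 11: leading byte 0xEC = 11101100 → 3-byte char #5 = EC 9A A1.
Offset 14: leading byte 0xE2 = 11100010 → 3-byte char #6 = E2 82 AF.
Offset 17: leading byte 0xE1 = 11100001 → 3-byte char #7 = E1 83 84.
Offset 20: leading byte 0xF3 = 11110011 → 4-byte char #8 = F3 B4 B7 A9.
Leading byte 0xF3 = 11110011 matches 11110xxx → 4-byte sequence.
Byte 1: 0xF3 = 11110011, payload 011 (3 bits).
Byte 2: 0xB4 = 10110100 (10xxxxxx ✓), payload 110100.
Byte 3: 0xB7 = 10110111 (10xxxxxx ✓), payload 110111.
Byte 4: 0xA9 = 10101001 (10xxxxxx ✓), payload 101001.
Concatenate: 011110100110111101001 = 0xF4DE9 (21 bits → U+F4DE9).

U+F4DE9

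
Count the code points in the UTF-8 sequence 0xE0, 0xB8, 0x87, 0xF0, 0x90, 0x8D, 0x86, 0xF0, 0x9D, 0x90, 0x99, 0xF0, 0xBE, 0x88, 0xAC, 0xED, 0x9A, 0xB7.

5

Byte at offset 0: 0xE0 = 11100000 → 3-byte char (#1). Advance 3.
Byte at offset 3: 0xF0 = 11110000 → 4-byte char (#2). Advance 4.
Byte at offset 7: 0xF0 = 11110000 → 4-byte char (#3). Advance 4.
Byte at offset 11: 0xF0 = 11110000 → 4-byte char (#4). Advance 4.
Byte at offset 15: 0xED = 11101101 → 3-byte char (#5). Advance 3.
Reached end at offset 18 after 5 code points.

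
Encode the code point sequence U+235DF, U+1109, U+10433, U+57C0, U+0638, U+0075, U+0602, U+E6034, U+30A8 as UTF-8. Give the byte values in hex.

F0 A3 97 9F E1 84 89 F0 90 90 B3 E5 9F 80 D8 B8 75 D8 82 F3 A6 80 B4 E3 82 A8

U+235DF: 4-byte form → F0 A3 97 9F.
U+1109: 3-byte form → E1 84 89.
U+10433: 4-byte form → F0 90 90 B3.
U+57C0: 3-byte form → E5 9F 80.
U+0638: 2-byte form → D8 B8.
U+0075: 1-byte form → 75.
U+0602: 2-byte form → D8 82.
U+E6034: 4-byte form → F3 A6 80 B4.
U+30A8: 3-byte form → E3 82 A8.
Concatenated (26 bytes): F0 A3 97 9F E1 84 89 F0 90 90 B3 E5 9F 80 D8 B8 75 D8 82 F3 A6 80 B4 E3 82 A8.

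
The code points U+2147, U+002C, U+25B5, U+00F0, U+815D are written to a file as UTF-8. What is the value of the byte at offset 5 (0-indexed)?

0x96

U+2147 → 3-byte form E2 85 87 at offsets 0–2.
U+002C → 1-byte form 2C at offsets 3–3.
U+25B5 → 3-byte form E2 96 B5 at offsets 4–6.
Offset 5 falls in char 3's range; it's byte 2 of E2 96 B5 = 0x96.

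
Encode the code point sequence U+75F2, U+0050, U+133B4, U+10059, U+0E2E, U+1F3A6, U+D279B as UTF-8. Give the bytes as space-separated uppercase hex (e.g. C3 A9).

E7 97 B2 50 F0 93 8E B4 F0 90 81 99 E0 B8 AE F0 9F 8E A6 F3 92 9E 9B

U+75F2: 3-byte form → E7 97 B2.
U+0050: 1-byte form → 50.
U+133B4: 4-byte form → F0 93 8E B4.
U+10059: 4-byte form → F0 90 81 99.
U+0E2E: 3-byte form → E0 B8 AE.
U+1F3A6: 4-byte form → F0 9F 8E A6.
U+D279B: 4-byte form → F3 92 9E 9B.
Concatenated (23 bytes): E7 97 B2 50 F0 93 8E B4 F0 90 81 99 E0 B8 AE F0 9F 8E A6 F3 92 9E 9B.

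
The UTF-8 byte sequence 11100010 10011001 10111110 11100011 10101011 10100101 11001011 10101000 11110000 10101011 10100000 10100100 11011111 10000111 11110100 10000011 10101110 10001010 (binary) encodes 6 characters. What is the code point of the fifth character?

Offset 0: leading byte 0xE2 = 11100010 → 3-byte char #1 = E2 99 BE.
Offset 3: leading byte 0xE3 = 11100011 → 3-byte char #2 = E3 AB A5.
Offset 6: leading byte 0xCB = 11001011 → 2-byte char #3 = CB A8.
Offset 8: leading byte 0xF0 = 11110000 → 4-byte char #4 = F0 AB A0 A4.
Offset 12: leading byte 0xDF = 11011111 → 2-byte char #5 = DF 87.
Leading byte 0xDF = 11011111 matches 110xxxxx → 2-byte sequence.
Byte 1: 0xDF = 11011111, payload 11111 (5 bits).
Byte 2: 0x87 = 10000111 (10xxxxxx ✓), payload 000111.
Concatenate: 11111000111 = 0x7C7 (11 bits → U+07C7).

U+07C7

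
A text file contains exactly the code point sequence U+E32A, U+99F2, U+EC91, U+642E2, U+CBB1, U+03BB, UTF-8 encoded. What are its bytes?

U+E32A: 3-byte form → EE 8C AA.
U+99F2: 3-byte form → E9 A7 B2.
U+EC91: 3-byte form → EE B2 91.
U+642E2: 4-byte form → F1 A4 8B A2.
U+CBB1: 3-byte form → EC AE B1.
U+03BB: 2-byte form → CE BB.
Concatenated (18 bytes): EE 8C AA E9 A7 B2 EE B2 91 F1 A4 8B A2 EC AE B1 CE BB.

EE 8C AA E9 A7 B2 EE B2 91 F1 A4 8B A2 EC AE B1 CE BB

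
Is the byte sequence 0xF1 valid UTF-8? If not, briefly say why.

invalid (sequence truncated)

Leading byte 0xF1 = 11110001 → 4-byte form, but only 1 byte is present.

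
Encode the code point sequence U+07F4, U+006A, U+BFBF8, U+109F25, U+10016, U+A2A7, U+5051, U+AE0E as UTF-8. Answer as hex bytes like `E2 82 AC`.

U+07F4: 2-byte form → DF B4.
U+006A: 1-byte form → 6A.
U+BFBF8: 4-byte form → F2 BF AF B8.
U+109F25: 4-byte form → F4 89 BC A5.
U+10016: 4-byte form → F0 90 80 96.
U+A2A7: 3-byte form → EA 8A A7.
U+5051: 3-byte form → E5 81 91.
U+AE0E: 3-byte form → EA B8 8E.
Concatenated (24 bytes): DF B4 6A F2 BF AF B8 F4 89 BC A5 F0 90 80 96 EA 8A A7 E5 81 91 EA B8 8E.

DF B4 6A F2 BF AF B8 F4 89 BC A5 F0 90 80 96 EA 8A A7 E5 81 91 EA B8 8E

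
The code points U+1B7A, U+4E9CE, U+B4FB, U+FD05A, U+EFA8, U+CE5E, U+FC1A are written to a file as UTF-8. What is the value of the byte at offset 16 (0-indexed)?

U+1B7A → 3-byte form E1 AD BA at offsets 0–2.
U+4E9CE → 4-byte form F1 8E A7 8E at offsets 3–6.
U+B4FB → 3-byte form EB 93 BB at offsets 7–9.
U+FD05A → 4-byte form F3 BD 81 9A at offsets 10–13.
U+EFA8 → 3-byte form EE BE A8 at offsets 14–16.
Offset 16 falls in char 5's range; it's byte 3 of EE BE A8 = 0xA8.

0xA8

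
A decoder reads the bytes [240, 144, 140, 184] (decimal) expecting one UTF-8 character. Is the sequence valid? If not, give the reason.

Leading byte 0xF0 = 11110000 → 4-byte form.
Continuation bytes 0x90=10010000, 0x8C=10001100, 0xB8=10111000 all match 10xxxxxx.
Decoded value 0x10338 is ≥ 0x10000 (shortest form) and not a surrogate.

valid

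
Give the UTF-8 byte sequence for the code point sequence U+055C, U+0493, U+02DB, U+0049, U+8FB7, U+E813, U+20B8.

U+055C: 2-byte form → D5 9C.
U+0493: 2-byte form → D2 93.
U+02DB: 2-byte form → CB 9B.
U+0049: 1-byte form → 49.
U+8FB7: 3-byte form → E8 BE B7.
U+E813: 3-byte form → EE A0 93.
U+20B8: 3-byte form → E2 82 B8.
Concatenated (16 bytes): D5 9C D2 93 CB 9B 49 E8 BE B7 EE A0 93 E2 82 B8.

D5 9C D2 93 CB 9B 49 E8 BE B7 EE A0 93 E2 82 B8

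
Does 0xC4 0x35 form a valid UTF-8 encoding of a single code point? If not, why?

Leading byte 0xC4 = 11000100 → 2-byte form.
Byte 2 is 0x35 = 00110101, which is not 10xxxxxx — expected a continuation byte.

invalid (non-continuation byte where continuation expected)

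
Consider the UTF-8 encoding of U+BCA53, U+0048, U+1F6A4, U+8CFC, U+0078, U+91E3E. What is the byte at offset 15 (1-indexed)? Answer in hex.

0x91

1-indexed offset 15 is 0-indexed offset 14.
U+BCA53 → 4-byte form F2 BC A9 93 at offsets 0–3.
U+0048 → 1-byte form 48 at offsets 4–4.
U+1F6A4 → 4-byte form F0 9F 9A A4 at offsets 5–8.
U+8CFC → 3-byte form E8 B3 BC at offsets 9–11.
U+0078 → 1-byte form 78 at offsets 12–12.
U+91E3E → 4-byte form F2 91 B8 BE at offsets 13–16.
Offset 14 falls in char 6's range; it's byte 2 of F2 91 B8 BE = 0x91.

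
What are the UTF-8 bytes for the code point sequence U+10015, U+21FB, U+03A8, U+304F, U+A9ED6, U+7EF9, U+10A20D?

U+10015: 4-byte form → F0 90 80 95.
U+21FB: 3-byte form → E2 87 BB.
U+03A8: 2-byte form → CE A8.
U+304F: 3-byte form → E3 81 8F.
U+A9ED6: 4-byte form → F2 A9 BB 96.
U+7EF9: 3-byte form → E7 BB B9.
U+10A20D: 4-byte form → F4 8A 88 8D.
Concatenated (23 bytes): F0 90 80 95 E2 87 BB CE A8 E3 81 8F F2 A9 BB 96 E7 BB B9 F4 8A 88 8D.

F0 90 80 95 E2 87 BB CE A8 E3 81 8F F2 A9 BB 96 E7 BB B9 F4 8A 88 8D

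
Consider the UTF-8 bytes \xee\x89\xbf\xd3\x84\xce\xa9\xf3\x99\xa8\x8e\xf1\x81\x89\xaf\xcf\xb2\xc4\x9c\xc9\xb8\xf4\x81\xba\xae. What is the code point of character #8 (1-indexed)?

Offset 0: leading byte 0xEE = 11101110 → 3-byte char #1 = EE 89 BF.
Offset 3: leading byte 0xD3 = 11010011 → 2-byte char #2 = D3 84.
Offset 5: leading byte 0xCE = 11001110 → 2-byte char #3 = CE A9.
Offset 7: leading byte 0xF3 = 11110011 → 4-byte char #4 = F3 99 A8 8E.
Offset 11: leading byte 0xF1 = 11110001 → 4-byte char #5 = F1 81 89 AF.
Offset 15: leading byte 0xCF = 11001111 → 2-byte char #6 = CF B2.
Offset 17: leading byte 0xC4 = 11000100 → 2-byte char #7 = C4 9C.
Offset 19: leading byte 0xC9 = 11001001 → 2-byte char #8 = C9 B8.
Leading byte 0xC9 = 11001001 matches 110xxxxx → 2-byte sequence.
Byte 1: 0xC9 = 11001001, payload 01001 (5 bits).
Byte 2: 0xB8 = 10111000 (10xxxxxx ✓), payload 111000.
Concatenate: 01001111000 = 0x278 (11 bits → U+0278).

U+0278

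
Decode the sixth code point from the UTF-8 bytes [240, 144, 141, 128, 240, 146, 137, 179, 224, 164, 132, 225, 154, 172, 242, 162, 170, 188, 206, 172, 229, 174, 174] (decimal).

Offset 0: leading byte 0xF0 = 11110000 → 4-byte char #1 = F0 90 8D 80.
Offset 4: leading byte 0xF0 = 11110000 → 4-byte char #2 = F0 92 89 B3.
Offset 8: leading byte 0xE0 = 11100000 → 3-byte char #3 = E0 A4 84.
Offset 11: leading byte 0xE1 = 11100001 → 3-byte char #4 = E1 9A AC.
Offset 14: leading byte 0xF2 = 11110010 → 4-byte char #5 = F2 A2 AA BC.
Offset 18: leading byte 0xCE = 11001110 → 2-byte char #6 = CE AC.
Leading byte 0xCE = 11001110 matches 110xxxxx → 2-byte sequence.
Byte 1: 0xCE = 11001110, payload 01110 (5 bits).
Byte 2: 0xAC = 10101100 (10xxxxxx ✓), payload 101100.
Concatenate: 01110101100 = 0x3AC (11 bits → U+03AC).

U+03AC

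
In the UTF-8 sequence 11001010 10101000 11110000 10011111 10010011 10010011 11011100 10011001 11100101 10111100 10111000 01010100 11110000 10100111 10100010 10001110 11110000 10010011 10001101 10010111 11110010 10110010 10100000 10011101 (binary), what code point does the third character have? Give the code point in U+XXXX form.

U+0719

Offset 0: leading byte 0xCA = 11001010 → 2-byte char #1 = CA A8.
Offset 2: leading byte 0xF0 = 11110000 → 4-byte char #2 = F0 9F 93 93.
Offset 6: leading byte 0xDC = 11011100 → 2-byte char #3 = DC 99.
Leading byte 0xDC = 11011100 matches 110xxxxx → 2-byte sequence.
Byte 1: 0xDC = 11011100, payload 11100 (5 bits).
Byte 2: 0x99 = 10011001 (10xxxxxx ✓), payload 011001.
Concatenate: 11100011001 = 0x719 (11 bits → U+0719).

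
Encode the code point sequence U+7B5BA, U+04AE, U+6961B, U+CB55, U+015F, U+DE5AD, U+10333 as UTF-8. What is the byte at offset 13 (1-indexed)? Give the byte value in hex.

0x95

1-indexed offset 13 is 0-indexed offset 12.
U+7B5BA → 4-byte form F1 BB 96 BA at offsets 0–3.
U+04AE → 2-byte form D2 AE at offsets 4–5.
U+6961B → 4-byte form F1 A9 98 9B at offsets 6–9.
U+CB55 → 3-byte form EC AD 95 at offsets 10–12.
Offset 12 falls in char 4's range; it's byte 3 of EC AD 95 = 0x95.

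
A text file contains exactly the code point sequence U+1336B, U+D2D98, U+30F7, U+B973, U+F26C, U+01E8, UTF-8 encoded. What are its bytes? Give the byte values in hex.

U+1336B: 4-byte form → F0 93 8D AB.
U+D2D98: 4-byte form → F3 92 B6 98.
U+30F7: 3-byte form → E3 83 B7.
U+B973: 3-byte form → EB A5 B3.
U+F26C: 3-byte form → EF 89 AC.
U+01E8: 2-byte form → C7 A8.
Concatenated (19 bytes): F0 93 8D AB F3 92 B6 98 E3 83 B7 EB A5 B3 EF 89 AC C7 A8.

F0 93 8D AB F3 92 B6 98 E3 83 B7 EB A5 B3 EF 89 AC C7 A8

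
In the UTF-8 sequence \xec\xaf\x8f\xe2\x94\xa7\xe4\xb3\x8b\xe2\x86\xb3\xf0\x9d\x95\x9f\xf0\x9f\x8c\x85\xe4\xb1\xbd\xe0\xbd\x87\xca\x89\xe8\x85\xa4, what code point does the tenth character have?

Offset 0: leading byte 0xEC = 11101100 → 3-byte char #1 = EC AF 8F.
Offset 3: leading byte 0xE2 = 11100010 → 3-byte char #2 = E2 94 A7.
Offset 6: leading byte 0xE4 = 11100100 → 3-byte char #3 = E4 B3 8B.
Offset 9: leading byte 0xE2 = 11100010 → 3-byte char #4 = E2 86 B3.
Offset 12: leading byte 0xF0 = 11110000 → 4-byte char #5 = F0 9D 95 9F.
Offset 16: leading byte 0xF0 = 11110000 → 4-byte char #6 = F0 9F 8C 85.
Offset 20: leading byte 0xE4 = 11100100 → 3-byte char #7 = E4 B1 BD.
Offset 23: leading byte 0xE0 = 11100000 → 3-byte char #8 = E0 BD 87.
Offset 26: leading byte 0xCA = 11001010 → 2-byte char #9 = CA 89.
Offset 28: leading byte 0xE8 = 11101000 → 3-byte char #10 = E8 85 A4.
Leading byte 0xE8 = 11101000 matches 1110xxxx → 3-byte sequence.
Byte 1: 0xE8 = 11101000, payload 1000 (4 bits).
Byte 2: 0x85 = 10000101 (10xxxxxx ✓), payload 000101.
Byte 3: 0xA4 = 10100100 (10xxxxxx ✓), payload 100100.
Concatenate: 1000000101100100 = 0x8164 (16 bits → U+8164).

U+8164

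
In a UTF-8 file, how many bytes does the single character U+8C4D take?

3

U+8C4D = 0x8C4D. UTF-8 uses 1 byte below 0x80, 2 below 0x800, 3 below 0x10000, 4 up to 0x10FFFF. 0x8C4D is in U+0800–U+FFFF → 3 bytes.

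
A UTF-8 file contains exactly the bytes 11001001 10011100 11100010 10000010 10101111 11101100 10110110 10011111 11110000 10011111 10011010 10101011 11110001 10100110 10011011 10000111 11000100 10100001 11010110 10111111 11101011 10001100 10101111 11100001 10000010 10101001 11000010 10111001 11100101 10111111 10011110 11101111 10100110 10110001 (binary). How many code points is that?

12

Byte at offset 0: 0xC9 = 11001001 → 2-byte char (#1). Advance 2.
Byte at offset 2: 0xE2 = 11100010 → 3-byte char (#2). Advance 3.
Byte at offset 5: 0xEC = 11101100 → 3-byte char (#3). Advance 3.
Byte at offset 8: 0xF0 = 11110000 → 4-byte char (#4). Advance 4.
Byte at offset 12: 0xF1 = 11110001 → 4-byte char (#5). Advance 4.
Byte at offset 16: 0xC4 = 11000100 → 2-byte char (#6). Advance 2.
Byte at offset 18: 0xD6 = 11010110 → 2-byte char (#7). Advance 2.
Byte at offset 20: 0xEB = 11101011 → 3-byte char (#8). Advance 3.
Byte at offset 23: 0xE1 = 11100001 → 3-byte char (#9). Advance 3.
Byte at offset 26: 0xC2 = 11000010 → 2-byte char (#10). Advance 2.
Byte at offset 28: 0xE5 = 11100101 → 3-byte char (#11). Advance 3.
Byte at offset 31: 0xEF = 11101111 → 3-byte char (#12). Advance 3.
Reached end at offset 34 after 12 code points.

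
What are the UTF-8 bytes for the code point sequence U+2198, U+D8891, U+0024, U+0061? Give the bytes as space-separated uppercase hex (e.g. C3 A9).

E2 86 98 F3 98 A2 91 24 61

U+2198: 3-byte form → E2 86 98.
U+D8891: 4-byte form → F3 98 A2 91.
U+0024: 1-byte form → 24.
U+0061: 1-byte form → 61.
Concatenated (9 bytes): E2 86 98 F3 98 A2 91 24 61.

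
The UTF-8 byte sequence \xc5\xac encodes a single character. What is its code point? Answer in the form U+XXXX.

U+016C

Leading byte 0xC5 = 11000101 matches 110xxxxx → 2-byte sequence.
Byte 1: 0xC5 = 11000101, payload 00101 (5 bits).
Byte 2: 0xAC = 10101100 (10xxxxxx ✓), payload 101100.
Concatenate: 00101101100 = 0x16C (11 bits → U+016C).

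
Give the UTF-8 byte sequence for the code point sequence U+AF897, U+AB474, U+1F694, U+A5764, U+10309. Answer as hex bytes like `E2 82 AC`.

F2 AF A2 97 F2 AB 91 B4 F0 9F 9A 94 F2 A5 9D A4 F0 90 8C 89

U+AF897: 4-byte form → F2 AF A2 97.
U+AB474: 4-byte form → F2 AB 91 B4.
U+1F694: 4-byte form → F0 9F 9A 94.
U+A5764: 4-byte form → F2 A5 9D A4.
U+10309: 4-byte form → F0 90 8C 89.
Concatenated (20 bytes): F2 AF A2 97 F2 AB 91 B4 F0 9F 9A 94 F2 A5 9D A4 F0 90 8C 89.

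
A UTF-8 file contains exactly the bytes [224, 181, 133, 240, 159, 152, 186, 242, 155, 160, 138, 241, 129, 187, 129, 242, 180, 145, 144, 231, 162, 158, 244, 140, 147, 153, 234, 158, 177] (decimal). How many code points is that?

Byte at offset 0: 0xE0 = 11100000 → 3-byte char (#1). Advance 3.
Byte at offset 3: 0xF0 = 11110000 → 4-byte char (#2). Advance 4.
Byte at offset 7: 0xF2 = 11110010 → 4-byte char (#3). Advance 4.
Byte at offset 11: 0xF1 = 11110001 → 4-byte char (#4). Advance 4.
Byte at offset 15: 0xF2 = 11110010 → 4-byte char (#5). Advance 4.
Byte at offset 19: 0xE7 = 11100111 → 3-byte char (#6). Advance 3.
Byte at offset 22: 0xF4 = 11110100 → 4-byte char (#7). Advance 4.
Byte at offset 26: 0xEA = 11101010 → 3-byte char (#8). Advance 3.
Reached end at offset 29 after 8 code points.

8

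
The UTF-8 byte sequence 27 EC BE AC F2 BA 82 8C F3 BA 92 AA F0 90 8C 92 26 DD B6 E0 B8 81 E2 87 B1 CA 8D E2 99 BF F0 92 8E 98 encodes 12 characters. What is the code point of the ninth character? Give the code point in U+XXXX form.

Offset 0: leading byte 0x27 = 00100111 → 1-byte char #1 = 27.
Offset 1: leading byte 0xEC = 11101100 → 3-byte char #2 = EC BE AC.
Offset 4: leading byte 0xF2 = 11110010 → 4-byte char #3 = F2 BA 82 8C.
Offset 8: leading byte 0xF3 = 11110011 → 4-byte char #4 = F3 BA 92 AA.
Offset 12: leading byte 0xF0 = 11110000 → 4-byte char #5 = F0 90 8C 92.
Offset 16: leading byte 0x26 = 00100110 → 1-byte char #6 = 26.
Offset 17: leading byte 0xDD = 11011101 → 2-byte char #7 = DD B6.
Offset 19: leading byte 0xE0 = 11100000 → 3-byte char #8 = E0 B8 81.
Offset 22: leading byte 0xE2 = 11100010 → 3-byte char #9 = E2 87 B1.
Leading byte 0xE2 = 11100010 matches 1110xxxx → 3-byte sequence.
Byte 1: 0xE2 = 11100010, payload 0010 (4 bits).
Byte 2: 0x87 = 10000111 (10xxxxxx ✓), payload 000111.
Byte 3: 0xB1 = 10110001 (10xxxxxx ✓), payload 110001.
Concatenate: 0010000111110001 = 0x21F1 (16 bits → U+21F1).

U+21F1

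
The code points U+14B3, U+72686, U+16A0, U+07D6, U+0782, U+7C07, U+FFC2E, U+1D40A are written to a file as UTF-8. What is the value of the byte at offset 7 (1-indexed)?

0x86

1-indexed offset 7 is 0-indexed offset 6.
U+14B3 → 3-byte form E1 92 B3 at offsets 0–2.
U+72686 → 4-byte form F1 B2 9A 86 at offsets 3–6.
Offset 6 falls in char 2's range; it's byte 4 of F1 B2 9A 86 = 0x86.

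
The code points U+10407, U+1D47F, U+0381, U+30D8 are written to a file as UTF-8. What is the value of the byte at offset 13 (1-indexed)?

1-indexed offset 13 is 0-indexed offset 12.
U+10407 → 4-byte form F0 90 90 87 at offsets 0–3.
U+1D47F → 4-byte form F0 9D 91 BF at offsets 4–7.
U+0381 → 2-byte form CE 81 at offsets 8–9.
U+30D8 → 3-byte form E3 83 98 at offsets 10–12.
Offset 12 falls in char 4's range; it's byte 3 of E3 83 98 = 0x98.

0x98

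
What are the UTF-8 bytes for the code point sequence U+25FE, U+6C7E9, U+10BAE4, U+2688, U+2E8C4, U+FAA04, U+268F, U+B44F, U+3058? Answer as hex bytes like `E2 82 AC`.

U+25FE: 3-byte form → E2 97 BE.
U+6C7E9: 4-byte form → F1 AC 9F A9.
U+10BAE4: 4-byte form → F4 8B AB A4.
U+2688: 3-byte form → E2 9A 88.
U+2E8C4: 4-byte form → F0 AE A3 84.
U+FAA04: 4-byte form → F3 BA A8 84.
U+268F: 3-byte form → E2 9A 8F.
U+B44F: 3-byte form → EB 91 8F.
U+3058: 3-byte form → E3 81 98.
Concatenated (31 bytes): E2 97 BE F1 AC 9F A9 F4 8B AB A4 E2 9A 88 F0 AE A3 84 F3 BA A8 84 E2 9A 8F EB 91 8F E3 81 98.

E2 97 BE F1 AC 9F A9 F4 8B AB A4 E2 9A 88 F0 AE A3 84 F3 BA A8 84 E2 9A 8F EB 91 8F E3 81 98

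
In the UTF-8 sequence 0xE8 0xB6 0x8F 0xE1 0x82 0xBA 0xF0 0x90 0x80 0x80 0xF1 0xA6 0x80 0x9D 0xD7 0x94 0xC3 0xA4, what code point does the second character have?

U+10BA

Offset 0: leading byte 0xE8 = 11101000 → 3-byte char #1 = E8 B6 8F.
Offset 3: leading byte 0xE1 = 11100001 → 3-byte char #2 = E1 82 BA.
Leading byte 0xE1 = 11100001 matches 1110xxxx → 3-byte sequence.
Byte 1: 0xE1 = 11100001, payload 0001 (4 bits).
Byte 2: 0x82 = 10000010 (10xxxxxx ✓), payload 000010.
Byte 3: 0xBA = 10111010 (10xxxxxx ✓), payload 111010.
Concatenate: 0001000010111010 = 0x10BA (16 bits → U+10BA).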